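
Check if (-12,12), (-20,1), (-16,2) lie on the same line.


-12*(1-2) - 20*(2-12) - 16*(12-1)
= 12 + 200 - 176 = 36

No, not collinear (determinant = 36)


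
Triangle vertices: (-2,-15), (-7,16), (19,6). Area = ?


-2*(16-6) = -20
-7*(6+ 15) = -147
19*(-15-16) = -589
sum = -756
Area = |-756|/2 = 378.0000

378.0000 sq units


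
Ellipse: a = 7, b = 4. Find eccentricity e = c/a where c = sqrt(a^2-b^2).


c = sqrt(49-16) = sqrt(33) = 5.7446
e = c/a = sqrt(33)/7 = 0.8207

e = 0.8207


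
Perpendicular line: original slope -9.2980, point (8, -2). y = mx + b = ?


Perpendicular slope = -1/m1 = -1/(-9.2980) = 0.1076
b2 = y0 - m2*x0 = -2 + 8/(-9.2980) = -2 - 0.8604 = -2.8604

y = 0.1076x - 2.8604


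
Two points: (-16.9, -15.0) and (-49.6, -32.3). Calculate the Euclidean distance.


dx = -49.6 + 16.9 = -32.7
dy = -32.3 + 15.0 = -17.3
d = sqrt(1069.29 + 299.29) = sqrt(1368.58) = 36.9943

36.9943


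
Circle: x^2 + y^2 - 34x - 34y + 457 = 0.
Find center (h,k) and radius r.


h = -D/2 = 34/2 = 17
k = -E/2 = 34/2 = 17
r^2 = h^2 + k^2 - F = 289 + 289 - 457 = 121
r = 11

Center (17, 17), radius = 11


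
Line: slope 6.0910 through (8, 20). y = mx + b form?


y - 20 = 6.0910(x - 8)
y = 6.0910x + 20 - 6.0910*8
y = 6.0910x - 28.7280

y = 6.0910x - 28.7280


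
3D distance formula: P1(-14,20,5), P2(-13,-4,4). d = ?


dx=1, dy=-24, dz=-1
d = sqrt(1+576+1) = sqrt(578) = 24.0416

24.0416


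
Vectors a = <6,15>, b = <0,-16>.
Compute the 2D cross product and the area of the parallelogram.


cross = 6*(-16) - 15*0 = -96 - 0 = -96
Parallelogram area = |-96| = 96

cross = -96, parallelogram area = 96


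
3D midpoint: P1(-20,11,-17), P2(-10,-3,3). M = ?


Mx = (-20- 10)/2 = -15.0000
My = (11- 3)/2 = 4.0000
Mz = (-17+3)/2 = -7.0000

M = (-15.0000, 4.0000, -7.0000)


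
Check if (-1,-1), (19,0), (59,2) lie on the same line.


-1*(0-2) + 19*(2+ 1) + 59*(-1-0)
= 2 + 57 - 59 = 0

Yes, collinear (determinant = 0)


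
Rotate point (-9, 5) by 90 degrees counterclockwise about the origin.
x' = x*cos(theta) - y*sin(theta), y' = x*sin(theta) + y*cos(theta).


cos(90) = 0, sin(90) = 1
x' = -9*0 - 5*1 = -5
y' = -9*1 + 5*0 = -9

(-5, -9)


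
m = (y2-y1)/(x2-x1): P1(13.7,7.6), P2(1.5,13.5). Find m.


dy = 13.5 - 7.6 = 5.9
dx = 1.5 - 13.7 = -12.2
m = 5.9/(-12.2) = -0.4836

m = -0.4836


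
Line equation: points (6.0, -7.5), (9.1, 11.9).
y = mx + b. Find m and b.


m = (19.4)/(3.1) = 6.2581
b = y1 - m*x1 = -7.5 - (19.4*6.0)/(3.1) = -7.5 - 37.5484 = -45.0484

y = 6.2581x - 45.0484


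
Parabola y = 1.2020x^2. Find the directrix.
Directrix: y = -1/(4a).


a = 1.2020
1/(4a) = 0.2080
directrix: y = -0.2080 = -0.2080

y = -0.2080


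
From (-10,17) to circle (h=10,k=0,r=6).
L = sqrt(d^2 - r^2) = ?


d = sqrt((-10-10)^2 + (17-0)^2) = sqrt(400+289) = 26.2488
L = sqrt(689.0000 - 36) = sqrt(653.0000) = 25.5539

25.5539


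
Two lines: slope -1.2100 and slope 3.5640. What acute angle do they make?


m1-m2 = -4.774
1+m1*m2 = -3.31244
tan(theta) = |-4.774/(-3.31244)| = 1.441234
theta = arctan(|-4.774/(-3.31244)|) = 55.2452 degrees (acute angle)

55.2452 degrees


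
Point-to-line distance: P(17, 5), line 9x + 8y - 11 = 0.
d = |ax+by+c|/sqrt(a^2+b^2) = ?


|9*17 + 8*5 - 11| = |182| = 182
sqrt(81 + 64) = sqrt(145) = 12.0416
d = 182/sqrt(145) = 15.1143

15.1143


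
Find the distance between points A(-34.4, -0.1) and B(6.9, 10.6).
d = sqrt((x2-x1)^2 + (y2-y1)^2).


dx = 6.9 + 34.4 = 41.3
dy = 10.6 + 0.1 = 10.7
d = sqrt(1705.69 + 114.49) = sqrt(1820.18) = 42.6636

42.6636


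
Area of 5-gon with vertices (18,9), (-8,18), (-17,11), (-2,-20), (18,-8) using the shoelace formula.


sum(xi*y_{i+1}) = 18*18 - 8*11 - 17*(-20) - 2*(-8) + 18*9 = 754
sum(yi*x_{i+1}) = 9*(-8) + 18*(-17) + 11*(-2) - 20*18 - 8*18 = -904
Area = |754 + 904|/2 = 1658/2 = 829.0000

829.0000 sq units


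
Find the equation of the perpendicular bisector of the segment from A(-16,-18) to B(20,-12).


Midpoint = (2, -15)
Slope of AB = dy/dx = 6/36 = 0.1667
Perp slope = -dx/dy = -36/6 = -6.0000
b = My - (perp slope)*Mx = -15 + (36*2)/6 = -15 + 12.0000 = -3.0000

y = -6.0000x - 3.0000


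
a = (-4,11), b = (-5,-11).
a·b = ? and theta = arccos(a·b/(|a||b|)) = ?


a·b = -4*(-5) + 11*(-11) = 20 - 121 = -101
|a| = sqrt(16+121) = 11.7047
|b| = sqrt(25+121) = 12.0830
cos(theta) = -101/(sqrt(137)*sqrt(146)) = -101/sqrt(20002) = -0.714142
theta = arccos(-101/sqrt(20002)) = 135.5729 degrees

a·b = -101, theta = 135.5729 deg


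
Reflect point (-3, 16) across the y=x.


Reflection rule for y=x: (y, x)
(-3, 16) -> (16, -3)

(16, -3)


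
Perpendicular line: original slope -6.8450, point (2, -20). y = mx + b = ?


Perpendicular slope = -1/m1 = -1/(-6.8450) = 0.1461
b2 = y0 - m2*x0 = -20 + 2/(-6.8450) = -20 - 0.2922 = -20.2922

y = 0.1461x - 20.2922


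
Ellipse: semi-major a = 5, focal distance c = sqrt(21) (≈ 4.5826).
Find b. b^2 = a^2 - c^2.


b^2 = 5^2 - (sqrt(21))^2 = 25 - 21 = 4
b = sqrt(4) = 2

b = 2


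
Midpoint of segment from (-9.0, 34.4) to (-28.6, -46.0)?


Mx = (-9.0 - 28.6)/2 = -37.6/2 = -18.8000
My = (34.4 - 46.0)/2 = -11.6/2 = -5.8000

(-18.8000, -5.8000)


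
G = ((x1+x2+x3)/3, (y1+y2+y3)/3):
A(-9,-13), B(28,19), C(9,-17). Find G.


Gx = (-9+28+9)/3 = 28/3 = 9.3333
Gy = (-13+19- 17)/3 = -11/3 = -3.6667

G = (9.3333, -3.6667)


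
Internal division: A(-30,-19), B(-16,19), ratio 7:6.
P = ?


Px = (7*(-16) + 6*(-30))/13 = -292/13 = -22.4615
Py = (7*19 + 6*(-19))/13 = 19/13 = 1.4615

P = (-22.4615, 1.4615)


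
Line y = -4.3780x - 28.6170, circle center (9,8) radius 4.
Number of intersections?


Substitute y = -4.3780x - 28.6170: (x-9)^2 + (-4.3780x- 28.6170-8)^2 = 16
Expand to Ax^2 + Bx + C = 0, where b-k = -36.617
A = 1+m^2 = 20.166884
B = 2(m(b-k) - h) = 2(-4.3780*(-36.617) - 9) = 302.618452
C = h^2 + (b-k)^2 - r^2 = 81 + 1340.804689 - 16 = 1405.804689
disc = B^2-4AC = 91577.9275 - 113402.8004 = -21824.8729
disc < 0

0 intersection points


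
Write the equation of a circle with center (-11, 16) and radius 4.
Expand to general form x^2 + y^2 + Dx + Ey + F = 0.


(x+ 11)^2 + (y-16)^2 = 4^2
D = -2h = 22, E = -2k = -32
F = h^2+k^2-r^2 = 121+256-16 = 361

x^2 + y^2 + 22x - 32y + 361 = 0


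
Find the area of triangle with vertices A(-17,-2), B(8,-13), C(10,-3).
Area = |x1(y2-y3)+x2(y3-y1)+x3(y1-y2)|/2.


-17*(-13+ 3) = 170
8*(-3+ 2) = -8
10*(-2+ 13) = 110
sum = 272
Area = |272|/2 = 136.0000

136.0000 sq units


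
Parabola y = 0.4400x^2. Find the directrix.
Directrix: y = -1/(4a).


a = 0.4400
1/(4a) = 0.5682
directrix: y = -0.5682 = -0.5682

y = -0.5682


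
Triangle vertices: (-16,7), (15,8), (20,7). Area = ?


-16*(8-7) = -16
15*(7-7) = 0
20*(7-8) = -20
sum = -36
Area = |-36|/2 = 18.0000

18.0000 sq units


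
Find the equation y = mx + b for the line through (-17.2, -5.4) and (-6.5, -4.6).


m = (0.8)/(10.7) = 0.0748
b = y1 - m*x1 = -5.4 - (0.8*(-17.2))/(10.7) = -5.4 + 1.2860 = -4.1140

y = 0.0748x - 4.1140


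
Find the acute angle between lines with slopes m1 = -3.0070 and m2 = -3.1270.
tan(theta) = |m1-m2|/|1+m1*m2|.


m1-m2 = 0.12
1+m1*m2 = 10.402889
tan(theta) = |0.12/10.402889| = 0.011535
theta = arctan(|0.12/10.402889|) = 0.6609 degrees (acute angle)

0.6609 degrees


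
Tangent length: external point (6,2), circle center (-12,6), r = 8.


d = sqrt((6+ 12)^2 + (2-6)^2) = sqrt(324+16) = 18.4391
L = sqrt(340.0000 - 64) = sqrt(276.0000) = 16.6132

16.6132


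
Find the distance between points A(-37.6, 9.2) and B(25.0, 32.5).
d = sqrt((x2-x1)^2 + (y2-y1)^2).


dx = 25.0 + 37.6 = 62.6
dy = 32.5 - 9.2 = 23.3
d = sqrt(3918.76 + 542.89) = sqrt(4461.65) = 66.7956

66.7956


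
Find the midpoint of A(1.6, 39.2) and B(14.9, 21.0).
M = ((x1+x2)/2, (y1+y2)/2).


Mx = (1.6 + 14.9)/2 = 16.5/2 = 8.2500
My = (39.2 + 21.0)/2 = 60.2/2 = 30.1000

(8.2500, 30.1000)


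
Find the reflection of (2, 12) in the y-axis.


Reflection rule for y-axis: (-x, y)
(2, 12) -> (-2, 12)

(-2, 12)


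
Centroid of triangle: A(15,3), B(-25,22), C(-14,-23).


Gx = (15- 25- 14)/3 = -24/3 = -8.0000
Gy = (3+22- 23)/3 = 2/3 = 0.6667

G = (-8.0000, 0.6667)


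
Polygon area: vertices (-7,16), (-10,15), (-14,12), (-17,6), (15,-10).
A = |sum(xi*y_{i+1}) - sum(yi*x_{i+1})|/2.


sum(xi*y_{i+1}) = -7*15 - 10*12 - 14*6 - 17*(-10) + 15*16 = 101
sum(yi*x_{i+1}) = 16*(-10) + 15*(-14) + 12*(-17) + 6*15 - 10*(-7) = -414
Area = |101 + 414|/2 = 515/2 = 257.5000

257.5000 sq units


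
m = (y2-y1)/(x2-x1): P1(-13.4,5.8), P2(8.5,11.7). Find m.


dy = 11.7 - 5.8 = 5.9
dx = 8.5 + 13.4 = 21.9
m = 5.9/21.9 = 0.2694

m = 0.2694


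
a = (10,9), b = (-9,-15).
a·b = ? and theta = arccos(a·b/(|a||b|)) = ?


a·b = 10*(-9) + 9*(-15) = -90 - 135 = -225
|a| = sqrt(100+81) = 13.4536
|b| = sqrt(81+225) = 17.4929
cos(theta) = -225/(sqrt(181)*sqrt(306)) = -225/sqrt(55386) = -0.956054
theta = arccos(-225/sqrt(55386)) = 162.9510 degrees

a·b = -225, theta = 162.9510 deg


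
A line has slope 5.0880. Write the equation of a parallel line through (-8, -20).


Parallel lines have equal slopes.
m2 = 5.0880
b2 = -20 - 5.0880*(-8) = 20.7040

y = 5.0880x + 20.7040


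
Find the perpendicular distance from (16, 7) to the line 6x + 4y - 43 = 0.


|6*16 + 4*7 - 43| = |81| = 81
sqrt(36 + 16) = sqrt(52) = 7.2111
d = 81/sqrt(52) = 11.2327

11.2327


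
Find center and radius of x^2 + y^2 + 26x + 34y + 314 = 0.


h = -D/2 = -26/2 = -13
k = -E/2 = -34/2 = -17
r^2 = h^2 + k^2 - F = 169 + 289 - 314 = 144
r = 12

Center (-13, -17), radius = 12


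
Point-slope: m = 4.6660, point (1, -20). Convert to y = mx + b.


y + 20 = 4.6660(x - 1)
y = 4.6660x - 20 - 4.6660*1
y = 4.6660x - 24.6660

y = 4.6660x - 24.6660


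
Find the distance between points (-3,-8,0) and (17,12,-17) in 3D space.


dx=20, dy=20, dz=-17
d = sqrt(400+400+289) = sqrt(1089) = 33.0000

33.0000


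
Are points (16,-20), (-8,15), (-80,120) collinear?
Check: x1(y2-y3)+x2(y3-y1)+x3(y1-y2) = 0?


16*(15-120) - 8*(120+ 20) - 80*(-20-15)
= -1680 - 1120 + 2800 = 0

Yes, collinear (determinant = 0)


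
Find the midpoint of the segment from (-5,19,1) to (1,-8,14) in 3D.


Mx = (-5+1)/2 = -2.0000
My = (19- 8)/2 = 5.5000
Mz = (1+14)/2 = 7.5000

M = (-2.0000, 5.5000, 7.5000)


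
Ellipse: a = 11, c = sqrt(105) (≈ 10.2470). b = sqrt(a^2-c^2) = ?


b^2 = 11^2 - (sqrt(105))^2 = 121 - 105 = 16
b = sqrt(16) = 4

b = 4


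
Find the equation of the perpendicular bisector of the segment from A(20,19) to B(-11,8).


Midpoint = (4.5, 13.5)
Slope of AB = dy/dx = -11/(-31) = 0.3548
Perp slope = -dx/dy = -31/11 = -2.8182
b = My - (perp slope)*Mx = 13.5 + (-31*4.5)/(-11) = 13.5 + 12.6818 = 26.1818

y = -2.8182x + 26.1818


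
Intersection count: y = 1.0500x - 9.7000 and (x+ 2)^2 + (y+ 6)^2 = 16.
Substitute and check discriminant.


Substitute y = 1.0500x - 9.7000: (x+ 2)^2 + (1.0500x- 9.7000+ 6)^2 = 16
Expand to Ax^2 + Bx + C = 0, where b-k = -3.7
A = 1+m^2 = 2.1025
B = 2(m(b-k) - h) = 2(1.0500*(-3.7) + 2) = -3.77
C = h^2 + (b-k)^2 - r^2 = 4 + 13.69 - 16 = 1.69
disc = B^2-4AC = 14.2129 - 14.2129 = 0
disc = 0

1 intersection point (tangent)


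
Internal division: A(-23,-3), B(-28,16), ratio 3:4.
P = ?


Px = (3*(-28) + 4*(-23))/7 = -176/7 = -25.1429
Py = (3*16 + 4*(-3))/7 = 36/7 = 5.1429

P = (-25.1429, 5.1429)


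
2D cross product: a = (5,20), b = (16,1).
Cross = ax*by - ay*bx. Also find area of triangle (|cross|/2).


cross = 5*1 - 20*16 = 5 - 320 = -315
Triangle area = |-315|/2 = 315/2 = 157.5000

cross = -315, triangle area = 157.5000


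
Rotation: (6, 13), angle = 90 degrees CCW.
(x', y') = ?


cos(90) = 0, sin(90) = 1
x' = 6*0 - 13*1 = -13
y' = 6*1 + 13*0 = 6

(-13, 6)


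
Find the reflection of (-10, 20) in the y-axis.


Reflection rule for y-axis: (-x, y)
(-10, 20) -> (10, 20)

(10, 20)


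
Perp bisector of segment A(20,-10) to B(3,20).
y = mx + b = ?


Midpoint = (11.5, 5)
Slope of AB = dy/dx = 30/(-17) = -1.7647
Perp slope = -dx/dy = 17/30 = 0.5667
b = My - (perp slope)*Mx = 5 + (-17*11.5)/30 = 5 - 6.5167 = -1.5167

y = 0.5667x - 1.5167


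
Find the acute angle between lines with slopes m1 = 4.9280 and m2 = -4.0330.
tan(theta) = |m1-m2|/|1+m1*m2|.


m1-m2 = 8.961
1+m1*m2 = -18.874624
tan(theta) = |8.961/(-18.874624)| = 0.474764
theta = arctan(|8.961/(-18.874624)|) = 25.3967 degrees (acute angle)

25.3967 degrees


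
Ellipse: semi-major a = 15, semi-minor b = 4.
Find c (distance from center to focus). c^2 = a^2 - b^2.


c^2 = 15^2 - 4^2 = 225 - 16 = 209
c = sqrt(209) = 14.4568

c = 14.4568


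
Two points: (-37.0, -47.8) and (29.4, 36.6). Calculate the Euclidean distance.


dx = 29.4 + 37.0 = 66.4
dy = 36.6 + 47.8 = 84.4
d = sqrt(4408.96 + 7123.36) = sqrt(11532.32) = 107.3886

107.3886


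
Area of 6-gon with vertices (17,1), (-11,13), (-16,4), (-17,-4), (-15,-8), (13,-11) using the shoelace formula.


sum(xi*y_{i+1}) = 17*13 - 11*4 - 16*(-4) - 17*(-8) - 15*(-11) + 13*1 = 555
sum(yi*x_{i+1}) = 1*(-11) + 13*(-16) + 4*(-17) - 4*(-15) - 8*13 - 11*17 = -518
Area = |555 + 518|/2 = 1073/2 = 536.5000

536.5000 sq units


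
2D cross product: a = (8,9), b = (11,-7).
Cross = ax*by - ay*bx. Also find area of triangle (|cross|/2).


cross = 8*(-7) - 9*11 = -56 - 99 = -155
Triangle area = |-155|/2 = 155/2 = 77.5000

cross = -155, triangle area = 77.5000


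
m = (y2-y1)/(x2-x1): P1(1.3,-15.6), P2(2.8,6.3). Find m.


dy = 6.3 + 15.6 = 21.9
dx = 2.8 - 1.3 = 1.5
m = 21.9/1.5 = 14.6000

m = 14.6000


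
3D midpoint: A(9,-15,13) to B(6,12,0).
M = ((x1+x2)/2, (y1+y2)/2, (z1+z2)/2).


Mx = (9+6)/2 = 7.5000
My = (-15+12)/2 = -1.5000
Mz = (13+0)/2 = 6.5000

M = (7.5000, -1.5000, 6.5000)


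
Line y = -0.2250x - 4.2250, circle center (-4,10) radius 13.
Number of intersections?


Substitute y = -0.2250x - 4.2250: (x+ 4)^2 + (-0.2250x- 4.2250-10)^2 = 169
Expand to Ax^2 + Bx + C = 0, where b-k = -14.225
A = 1+m^2 = 1.050625
B = 2(m(b-k) - h) = 2(-0.2250*(-14.225) + 4) = 14.40125
C = h^2 + (b-k)^2 - r^2 = 16 + 202.350625 - 169 = 49.350625
disc = B^2-4AC = 207.3960 - 207.3960 = 0
disc = 0

1 intersection point (tangent)


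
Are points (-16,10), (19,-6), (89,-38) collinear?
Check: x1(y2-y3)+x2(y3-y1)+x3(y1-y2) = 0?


-16*(-6+ 38) + 19*(-38-10) + 89*(10+ 6)
= -512 - 912 + 1424 = 0

Yes, collinear (determinant = 0)


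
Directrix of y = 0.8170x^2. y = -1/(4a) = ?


a = 0.8170
1/(4a) = 0.3060
directrix: y = -0.3060 = -0.3060

y = -0.3060


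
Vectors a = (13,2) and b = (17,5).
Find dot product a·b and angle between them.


a·b = 13*17 + 2*5 = 221 + 10 = 231
|a| = sqrt(169+4) = 13.1529
|b| = sqrt(289+25) = 17.7200
cos(theta) = 231/(sqrt(173)*sqrt(314)) = 231/sqrt(54322) = 0.991115
theta = arccos(231/sqrt(54322)) = 7.6434 degrees

a·b = 231, theta = 7.6434 deg


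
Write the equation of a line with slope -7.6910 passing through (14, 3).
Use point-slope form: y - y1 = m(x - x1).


y - 3 = -7.6910(x - 14)
y = -7.6910x + 3 + 7.6910*14
y = -7.6910x + 110.6740

y = -7.6910x + 110.6740


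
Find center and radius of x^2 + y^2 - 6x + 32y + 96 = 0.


h = -D/2 = 6/2 = 3
k = -E/2 = -32/2 = -16
r^2 = h^2 + k^2 - F = 9 + 256 - 96 = 169
r = 13

Center (3, -16), radius = 13


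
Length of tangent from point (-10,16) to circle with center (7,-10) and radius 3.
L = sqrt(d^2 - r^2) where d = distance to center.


d = sqrt((-10-7)^2 + (16+ 10)^2) = sqrt(289+676) = 31.0644
L = sqrt(965.0000 - 9) = sqrt(956.0000) = 30.9192

30.9192


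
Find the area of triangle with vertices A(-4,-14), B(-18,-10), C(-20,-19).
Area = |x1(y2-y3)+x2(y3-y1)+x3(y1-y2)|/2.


-4*(-10+ 19) = -36
-18*(-19+ 14) = 90
-20*(-14+ 10) = 80
sum = 134
Area = |134|/2 = 67.0000

67.0000 sq units


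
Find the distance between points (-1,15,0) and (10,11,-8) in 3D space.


dx=11, dy=-4, dz=-8
d = sqrt(121+16+64) = sqrt(201) = 14.1774

14.1774


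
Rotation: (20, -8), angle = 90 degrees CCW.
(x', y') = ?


cos(90) = 0, sin(90) = 1
x' = 20*0 + 8*1 = 8
y' = 20*1 - 8*0 = 20

(8, 20)


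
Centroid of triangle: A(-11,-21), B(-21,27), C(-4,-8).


Gx = (-11- 21- 4)/3 = -36/3 = -12.0000
Gy = (-21+27- 8)/3 = -2/3 = -0.6667

G = (-12.0000, -0.6667)


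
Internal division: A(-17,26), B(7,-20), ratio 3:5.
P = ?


Px = (3*7 + 5*(-17))/8 = -64/8 = -8.0000
Py = (3*(-20) + 5*26)/8 = 70/8 = 8.7500

P = (-8.0000, 8.7500)


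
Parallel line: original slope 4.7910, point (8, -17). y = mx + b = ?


Parallel lines have equal slopes.
m2 = 4.7910
b2 = -17 - 4.7910*8 = -55.3280

y = 4.7910x - 55.3280


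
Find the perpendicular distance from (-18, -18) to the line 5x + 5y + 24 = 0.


|5*(-18) + 5*(-18) + 24| = |-156| = 156
sqrt(25 + 25) = sqrt(50) = 7.0711
d = 156/sqrt(50) = 22.0617

22.0617


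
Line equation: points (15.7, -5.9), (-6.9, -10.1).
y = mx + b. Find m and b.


m = (-4.2)/(-22.6) = 0.1858
b = y1 - m*x1 = -5.9 - (-4.2*15.7)/(-22.6) = -5.9 - 2.9177 = -8.8177

y = 0.1858x - 8.8177


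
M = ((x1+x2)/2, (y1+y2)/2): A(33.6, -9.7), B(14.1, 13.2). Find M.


Mx = (33.6 + 14.1)/2 = 47.7/2 = 23.8500
My = (-9.7 + 13.2)/2 = 3.5/2 = 1.7500

(23.8500, 1.7500)


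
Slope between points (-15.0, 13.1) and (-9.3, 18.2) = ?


dy = 18.2 - 13.1 = 5.1
dx = -9.3 + 15.0 = 5.7
m = 5.1/5.7 = 0.8947

m = 0.8947


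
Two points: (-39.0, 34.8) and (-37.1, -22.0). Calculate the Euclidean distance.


dx = -37.1 + 39.0 = 1.9
dy = -22.0 - 34.8 = -56.8
d = sqrt(3.61 + 3226.24) = sqrt(3229.85) = 56.8318

56.8318


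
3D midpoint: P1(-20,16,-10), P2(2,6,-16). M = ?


Mx = (-20+2)/2 = -9.0000
My = (16+6)/2 = 11.0000
Mz = (-10- 16)/2 = -13.0000

M = (-9.0000, 11.0000, -13.0000)


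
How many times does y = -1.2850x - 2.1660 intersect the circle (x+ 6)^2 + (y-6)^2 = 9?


Substitute y = -1.2850x - 2.1660: (x+ 6)^2 + (-1.2850x- 2.1660-6)^2 = 9
Expand to Ax^2 + Bx + C = 0, where b-k = -8.166
A = 1+m^2 = 2.651225
B = 2(m(b-k) - h) = 2(-1.2850*(-8.166) + 6) = 32.98662
C = h^2 + (b-k)^2 - r^2 = 36 + 66.683556 - 9 = 93.683556
disc = B^2-4AC = 1088.1171 - 993.5047 = 94.6124
disc > 0

2 intersection points


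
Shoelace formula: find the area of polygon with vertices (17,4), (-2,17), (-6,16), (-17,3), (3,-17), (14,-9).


sum(xi*y_{i+1}) = 17*17 - 2*16 - 6*3 - 17*(-17) + 3*(-9) + 14*4 = 557
sum(yi*x_{i+1}) = 4*(-2) + 17*(-6) + 16*(-17) + 3*3 - 17*14 - 9*17 = -764
Area = |557 + 764|/2 = 1321/2 = 660.5000

660.5000 sq units


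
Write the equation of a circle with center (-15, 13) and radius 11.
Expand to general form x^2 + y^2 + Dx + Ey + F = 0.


(x+ 15)^2 + (y-13)^2 = 11^2
D = -2h = 30, E = -2k = -26
F = h^2+k^2-r^2 = 225+169-121 = 273

x^2 + y^2 + 30x - 26y + 273 = 0


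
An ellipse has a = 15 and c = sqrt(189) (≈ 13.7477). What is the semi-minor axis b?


b^2 = 15^2 - (sqrt(189))^2 = 225 - 189 = 36
b = sqrt(36) = 6

b = 6


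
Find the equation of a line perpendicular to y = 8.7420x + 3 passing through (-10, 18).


Perpendicular slope = -1/m1 = -1/8.7420 = -0.1144
b2 = y0 - m2*x0 = 18 - 10/8.7420 = 18 - 1.1439 = 16.8561

y = -0.1144x + 16.8561


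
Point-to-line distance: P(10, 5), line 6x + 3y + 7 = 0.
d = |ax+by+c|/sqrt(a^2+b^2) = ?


|6*10 + 3*5 + 7| = |82| = 82
sqrt(36 + 9) = sqrt(45) = 6.7082
d = 82/sqrt(45) = 12.2238

12.2238


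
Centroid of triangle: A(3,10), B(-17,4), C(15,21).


Gx = (3- 17+15)/3 = 1/3 = 0.3333
Gy = (10+4+21)/3 = 35/3 = 11.6667

G = (0.3333, 11.6667)


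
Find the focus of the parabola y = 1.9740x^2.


a = 1.9740
4a = 7.8960
focus = (0, 1/7.8960) = (0, 0.1266)

Focus = (0, 0.1266)


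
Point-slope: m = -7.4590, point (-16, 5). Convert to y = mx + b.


y - 5 = -7.4590(x + 16)
y = -7.4590x + 5 + 7.4590*(-16)
y = -7.4590x - 114.3440

y = -7.4590x - 114.3440


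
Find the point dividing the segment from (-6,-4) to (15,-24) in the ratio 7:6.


Px = (7*15 + 6*(-6))/13 = 69/13 = 5.3077
Py = (7*(-24) + 6*(-4))/13 = -192/13 = -14.7692

P = (5.3077, -14.7692)


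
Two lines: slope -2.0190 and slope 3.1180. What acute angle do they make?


m1-m2 = -5.137
1+m1*m2 = -5.295242
tan(theta) = |-5.137/(-5.295242)| = 0.970116
theta = arctan(|-5.137/(-5.295242)|) = 44.1310 degrees (acute angle)

44.1310 degrees


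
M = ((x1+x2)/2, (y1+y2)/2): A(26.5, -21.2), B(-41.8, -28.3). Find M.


Mx = (26.5 - 41.8)/2 = -15.3/2 = -7.6500
My = (-21.2 - 28.3)/2 = -49.5/2 = -24.7500

(-7.6500, -24.7500)


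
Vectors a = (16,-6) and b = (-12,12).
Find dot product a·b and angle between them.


a·b = 16*(-12) - 6*12 = -192 - 72 = -264
|a| = sqrt(256+36) = 17.0880
|b| = sqrt(144+144) = 16.9706
cos(theta) = -264/(sqrt(292)*sqrt(288)) = -264/sqrt(84096) = -0.910366
theta = arccos(-264/sqrt(84096)) = 155.5560 degrees

a·b = -264, theta = 155.5560 deg


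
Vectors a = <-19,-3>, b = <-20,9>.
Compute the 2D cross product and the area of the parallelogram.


cross = -19*9 + 3*(-20) = -171 - 60 = -231
Parallelogram area = |-231| = 231

cross = -231, parallelogram area = 231


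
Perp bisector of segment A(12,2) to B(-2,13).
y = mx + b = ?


Midpoint = (5, 7.5)
Slope of AB = dy/dx = 11/(-14) = -0.7857
Perp slope = -dx/dy = 14/11 = 1.2727
b = My - (perp slope)*Mx = 7.5 + (-14*5)/11 = 7.5 - 6.3636 = 1.1364

y = 1.2727x + 1.1364


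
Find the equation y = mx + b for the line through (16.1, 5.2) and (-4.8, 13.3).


m = (8.1)/(-20.9) = -0.3876
b = y1 - m*x1 = 5.2 - (8.1*16.1)/(-20.9) = 5.2 + 6.2397 = 11.4397

y = -0.3876x + 11.4397


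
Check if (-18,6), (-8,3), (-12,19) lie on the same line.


-18*(3-19) - 8*(19-6) - 12*(6-3)
= 288 - 104 - 36 = 148

No, not collinear (determinant = 148)


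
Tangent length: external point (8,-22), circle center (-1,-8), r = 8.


d = sqrt((8+ 1)^2 + (-22+ 8)^2) = sqrt(81+196) = 16.6433
L = sqrt(277.0000 - 64) = sqrt(213.0000) = 14.5945

14.5945


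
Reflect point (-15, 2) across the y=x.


Reflection rule for y=x: (y, x)
(-15, 2) -> (2, -15)

(2, -15)


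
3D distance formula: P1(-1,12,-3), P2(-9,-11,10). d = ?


dx=-8, dy=-23, dz=13
d = sqrt(64+529+169) = sqrt(762) = 27.6043

27.6043


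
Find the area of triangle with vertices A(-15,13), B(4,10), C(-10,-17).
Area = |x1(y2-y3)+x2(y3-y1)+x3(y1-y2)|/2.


-15*(10+ 17) = -405
4*(-17-13) = -120
-10*(13-10) = -30
sum = -555
Area = |-555|/2 = 277.5000

277.5000 sq units


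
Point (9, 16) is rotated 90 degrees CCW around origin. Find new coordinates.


cos(90) = 0, sin(90) = 1
x' = 9*0 - 16*1 = -16
y' = 9*1 + 16*0 = 9

(-16, 9)


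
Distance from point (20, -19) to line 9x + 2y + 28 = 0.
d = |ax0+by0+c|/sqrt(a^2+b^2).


|9*20 + 2*(-19) + 28| = |170| = 170
sqrt(81 + 4) = sqrt(85) = 9.2195
d = 170/sqrt(85) = 18.4391

18.4391


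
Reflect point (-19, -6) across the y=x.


Reflection rule for y=x: (y, x)
(-19, -6) -> (-6, -19)

(-6, -19)


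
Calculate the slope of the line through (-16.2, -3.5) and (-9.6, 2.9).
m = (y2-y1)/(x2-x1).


dy = 2.9 + 3.5 = 6.4
dx = -9.6 + 16.2 = 6.6
m = 6.4/6.6 = 0.9697

m = 0.9697


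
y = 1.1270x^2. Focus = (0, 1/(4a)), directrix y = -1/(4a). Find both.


a = 1.1270
1/(4a) = 0.2218
Focus = (0, 0.2218)
Directrix: y = -0.2218

Focus = (0, 0.2218), Directrix: y = -0.2218


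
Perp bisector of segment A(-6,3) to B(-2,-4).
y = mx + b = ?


Midpoint = (-4, -0.5)
Slope of AB = dy/dx = -7/4 = -1.7500
Perp slope = -dx/dy = 4/7 = 0.5714
b = My - (perp slope)*Mx = -0.5 + (4*(-4))/(-7) = -0.5 + 2.2857 = 1.7857

y = 0.5714x + 1.7857


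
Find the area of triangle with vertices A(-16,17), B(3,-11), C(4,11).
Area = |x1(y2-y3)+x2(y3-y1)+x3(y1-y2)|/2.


-16*(-11-11) = 352
3*(11-17) = -18
4*(17+ 11) = 112
sum = 446
Area = |446|/2 = 223.0000

223.0000 sq units


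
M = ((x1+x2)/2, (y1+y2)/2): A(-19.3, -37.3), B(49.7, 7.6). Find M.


Mx = (-19.3 + 49.7)/2 = 30.4/2 = 15.2000
My = (-37.3 + 7.6)/2 = -29.7/2 = -14.8500

(15.2000, -14.8500)


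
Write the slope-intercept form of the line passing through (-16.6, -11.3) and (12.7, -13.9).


m = (-2.6)/(29.3) = -0.0887
b = y1 - m*x1 = -11.3 - (-2.6*(-16.6))/(29.3) = -11.3 - 1.4730 = -12.7730

y = -0.0887x - 12.7730


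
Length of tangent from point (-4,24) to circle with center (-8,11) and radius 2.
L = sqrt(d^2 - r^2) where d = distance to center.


d = sqrt((-4+ 8)^2 + (24-11)^2) = sqrt(16+169) = 13.6015
L = sqrt(185.0000 - 4) = sqrt(181.0000) = 13.4536

13.4536


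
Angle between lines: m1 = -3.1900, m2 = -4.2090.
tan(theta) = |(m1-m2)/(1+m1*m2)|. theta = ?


m1-m2 = 1.019
1+m1*m2 = 14.42671
tan(theta) = |1.019/14.42671| = 0.070633
theta = arctan(|1.019/14.42671|) = 4.0403 degrees (acute angle)

4.0403 degrees


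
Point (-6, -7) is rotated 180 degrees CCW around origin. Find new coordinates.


cos(180) = -1, sin(180) = 0
x' = -6*(-1) + 7*0 = 6
y' = -6*0 - 7*(-1) = 7

(6, 7)


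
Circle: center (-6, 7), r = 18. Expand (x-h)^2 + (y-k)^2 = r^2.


(x+ 6)^2 + (y-7)^2 = 18^2
D = -2h = 12, E = -2k = -14
F = h^2+k^2-r^2 = 36+49-324 = -239

x^2 + y^2 + 12x - 14y - 239 = 0


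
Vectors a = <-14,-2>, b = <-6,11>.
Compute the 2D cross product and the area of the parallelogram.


cross = -14*11 + 2*(-6) = -154 - 12 = -166
Parallelogram area = |-166| = 166

cross = -166, parallelogram area = 166


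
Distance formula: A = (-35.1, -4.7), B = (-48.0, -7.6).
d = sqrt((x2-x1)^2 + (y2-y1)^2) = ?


dx = -48.0 + 35.1 = -12.9
dy = -7.6 + 4.7 = -2.9
d = sqrt(166.41 + 8.41) = sqrt(174.82) = 13.2220

13.2220


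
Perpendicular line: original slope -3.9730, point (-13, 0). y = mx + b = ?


Perpendicular slope = -1/m1 = -1/(-3.9730) = 0.2517
b2 = y0 - m2*x0 = 0 - 13/(-3.9730) = 0 + 3.2721 = 3.2721

y = 0.2517x + 3.2721


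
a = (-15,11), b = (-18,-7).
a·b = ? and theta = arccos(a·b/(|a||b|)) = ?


a·b = -15*(-18) + 11*(-7) = 270 - 77 = 193
|a| = sqrt(225+121) = 18.6011
|b| = sqrt(324+49) = 19.3132
cos(theta) = 193/(sqrt(346)*sqrt(373)) = 193/sqrt(129058) = 0.537236
theta = arccos(193/sqrt(129058)) = 57.5043 degrees

a·b = 193, theta = 57.5043 deg


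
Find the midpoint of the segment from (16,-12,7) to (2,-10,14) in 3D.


Mx = (16+2)/2 = 9.0000
My = (-12- 10)/2 = -11.0000
Mz = (7+14)/2 = 10.5000

M = (9.0000, -11.0000, 10.5000)


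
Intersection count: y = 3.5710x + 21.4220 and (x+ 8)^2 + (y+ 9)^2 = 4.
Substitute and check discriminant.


Substitute y = 3.5710x + 21.4220: (x+ 8)^2 + (3.5710x+21.4220+ 9)^2 = 4
Expand to Ax^2 + Bx + C = 0, where b-k = 30.422
A = 1+m^2 = 13.752041
B = 2(m(b-k) - h) = 2(3.5710*30.422 + 8) = 233.273924
C = h^2 + (b-k)^2 - r^2 = 64 + 925.498084 - 4 = 985.498084
disc = B^2-4AC = 54416.7236 - 54210.4402 = 206.2834
disc > 0

2 intersection points


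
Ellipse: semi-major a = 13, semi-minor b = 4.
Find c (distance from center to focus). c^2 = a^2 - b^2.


c^2 = 13^2 - 4^2 = 169 - 16 = 153
c = sqrt(153) = 12.3693

c = 12.3693


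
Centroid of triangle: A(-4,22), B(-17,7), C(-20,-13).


Gx = (-4- 17- 20)/3 = -41/3 = -13.6667
Gy = (22+7- 13)/3 = 16/3 = 5.3333

G = (-13.6667, 5.3333)


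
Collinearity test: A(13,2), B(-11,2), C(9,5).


13*(2-5) - 11*(5-2) + 9*(2-2)
= -39 - 33 + 0 = -72

No, not collinear (determinant = -72)


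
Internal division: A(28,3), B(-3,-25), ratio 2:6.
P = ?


Px = (2*(-3) + 6*28)/8 = 162/8 = 20.2500
Py = (2*(-25) + 6*3)/8 = -32/8 = -4.0000

P = (20.2500, -4.0000)


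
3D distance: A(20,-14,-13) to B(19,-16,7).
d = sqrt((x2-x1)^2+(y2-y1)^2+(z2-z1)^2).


dx=-1, dy=-2, dz=20
d = sqrt(1+4+400) = sqrt(405) = 20.1246

20.1246


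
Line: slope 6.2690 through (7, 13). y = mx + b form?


y - 13 = 6.2690(x - 7)
y = 6.2690x + 13 - 6.2690*7
y = 6.2690x - 30.8830

y = 6.2690x - 30.8830


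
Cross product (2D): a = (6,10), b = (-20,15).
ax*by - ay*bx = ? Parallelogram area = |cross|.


cross = 6*15 - 10*(-20) = 90 + 200 = 290
Parallelogram area = |290| = 290

cross = 290, parallelogram area = 290


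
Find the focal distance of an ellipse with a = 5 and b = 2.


c^2 = 5^2 - 2^2 = 25 - 4 = 21
c = sqrt(21) = 4.5826

c = 4.5826


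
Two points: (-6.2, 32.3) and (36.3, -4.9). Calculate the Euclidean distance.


dx = 36.3 + 6.2 = 42.5
dy = -4.9 - 32.3 = -37.2
d = sqrt(1806.25 + 1383.84) = sqrt(3190.09) = 56.4809

56.4809


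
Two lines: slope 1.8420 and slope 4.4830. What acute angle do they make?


m1-m2 = -2.641
1+m1*m2 = 9.257686
tan(theta) = |-2.641/9.257686| = 0.285276
theta = arctan(|-2.641/9.257686|) = 15.9222 degrees (acute angle)

15.9222 degrees


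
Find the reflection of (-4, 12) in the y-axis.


Reflection rule for y-axis: (-x, y)
(-4, 12) -> (4, 12)

(4, 12)


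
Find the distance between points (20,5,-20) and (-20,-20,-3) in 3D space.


dx=-40, dy=-25, dz=17
d = sqrt(1600+625+289) = sqrt(2514) = 50.1398

50.1398


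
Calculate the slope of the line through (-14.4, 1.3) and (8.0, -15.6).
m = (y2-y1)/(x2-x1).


dy = -15.6 - 1.3 = -16.9
dx = 8.0 + 14.4 = 22.4
m = -16.9/22.4 = -0.7545

m = -0.7545


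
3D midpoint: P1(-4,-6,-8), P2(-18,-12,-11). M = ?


Mx = (-4- 18)/2 = -11.0000
My = (-6- 12)/2 = -9.0000
Mz = (-8- 11)/2 = -9.5000

M = (-11.0000, -9.0000, -9.5000)


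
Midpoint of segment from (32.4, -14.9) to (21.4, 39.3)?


Mx = (32.4 + 21.4)/2 = 53.8/2 = 26.9000
My = (-14.9 + 39.3)/2 = 24.4/2 = 12.2000

(26.9000, 12.2000)


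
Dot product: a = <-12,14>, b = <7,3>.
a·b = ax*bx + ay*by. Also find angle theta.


a·b = -12*7 + 14*3 = -84 + 42 = -42
|a| = sqrt(144+196) = 18.4391
|b| = sqrt(49+9) = 7.6158
cos(theta) = -42/(sqrt(340)*sqrt(58)) = -42/sqrt(19720) = -0.299086
theta = arccos(-42/sqrt(19720)) = 107.4027 degrees

a·b = -42, theta = 107.4027 deg


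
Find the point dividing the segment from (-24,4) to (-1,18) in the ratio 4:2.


Px = (4*(-1) + 2*(-24))/6 = -52/6 = -8.6667
Py = (4*18 + 2*4)/6 = 80/6 = 13.3333

P = (-8.6667, 13.3333)


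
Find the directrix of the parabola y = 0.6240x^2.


a = 0.6240
1/(4a) = 0.4006
directrix: y = -0.4006 = -0.4006

y = -0.4006


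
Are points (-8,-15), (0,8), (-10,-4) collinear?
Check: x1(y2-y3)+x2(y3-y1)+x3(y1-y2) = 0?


-8*(8+ 4) + 0*(-4+ 15) - 10*(-15-8)
= -96 + 0 + 230 = 134

No, not collinear (determinant = 134)


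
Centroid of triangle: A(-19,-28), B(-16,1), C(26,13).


Gx = (-19- 16+26)/3 = -9/3 = -3.0000
Gy = (-28+1+13)/3 = -14/3 = -4.6667

G = (-3.0000, -4.6667)


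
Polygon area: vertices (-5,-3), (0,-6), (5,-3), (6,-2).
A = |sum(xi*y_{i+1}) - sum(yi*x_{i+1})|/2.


sum(xi*y_{i+1}) = -5*(-6) + 0*(-3) + 5*(-2) + 6*(-3) = 2
sum(yi*x_{i+1}) = -3*0 - 6*5 - 3*6 - 2*(-5) = -38
Area = |2 + 38|/2 = 40/2 = 20.0000

20.0000 sq units


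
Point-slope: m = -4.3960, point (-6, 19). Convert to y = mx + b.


y - 19 = -4.3960(x + 6)
y = -4.3960x + 19 + 4.3960*(-6)
y = -4.3960x - 7.3760

y = -4.3960x - 7.3760


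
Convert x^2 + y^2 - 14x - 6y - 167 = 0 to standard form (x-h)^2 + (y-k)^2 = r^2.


h = -D/2 = 14/2 = 7
k = -E/2 = 6/2 = 3
r^2 = h^2 + k^2 - F = 49 + 9 + 167 = 225
r = 15

Center (7, 3), radius = 15


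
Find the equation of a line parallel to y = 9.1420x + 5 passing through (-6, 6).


Parallel lines have equal slopes.
m2 = 9.1420
b2 = 6 - 9.1420*(-6) = 60.8520

y = 9.1420x + 60.8520


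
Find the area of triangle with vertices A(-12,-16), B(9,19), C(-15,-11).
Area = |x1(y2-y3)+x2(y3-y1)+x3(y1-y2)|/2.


-12*(19+ 11) = -360
9*(-11+ 16) = 45
-15*(-16-19) = 525
sum = 210
Area = |210|/2 = 105.0000

105.0000 sq units


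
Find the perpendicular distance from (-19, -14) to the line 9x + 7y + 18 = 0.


|9*(-19) + 7*(-14) + 18| = |-251| = 251
sqrt(81 + 49) = sqrt(130) = 11.4018
d = 251/sqrt(130) = 22.0142

22.0142


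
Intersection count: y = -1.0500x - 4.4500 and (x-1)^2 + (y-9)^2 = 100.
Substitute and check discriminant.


Substitute y = -1.0500x - 4.4500: (x-1)^2 + (-1.0500x- 4.4500-9)^2 = 100
Expand to Ax^2 + Bx + C = 0, where b-k = -13.45
A = 1+m^2 = 2.1025
B = 2(m(b-k) - h) = 2(-1.0500*(-13.45) - 1) = 26.245
C = h^2 + (b-k)^2 - r^2 = 1 + 180.9025 - 100 = 81.9025
disc = B^2-4AC = 688.8000 - 688.8000 = 0
disc = 0

1 intersection point (tangent)


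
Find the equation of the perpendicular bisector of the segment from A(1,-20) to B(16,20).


Midpoint = (8.5, 0)
Slope of AB = dy/dx = 40/15 = 2.6667
Perp slope = -dx/dy = -15/40 = -0.3750
b = My - (perp slope)*Mx = 0 + (15*8.5)/40 = 0 + 3.1875 = 3.1875

y = -0.3750x + 3.1875


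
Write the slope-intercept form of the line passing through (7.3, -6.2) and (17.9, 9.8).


m = (16.0)/(10.6) = 1.5094
b = y1 - m*x1 = -6.2 - (16.0*7.3)/(10.6) = -6.2 - 11.0189 = -17.2189

y = 1.5094x - 17.2189


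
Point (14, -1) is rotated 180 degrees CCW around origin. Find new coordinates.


cos(180) = -1, sin(180) = 0
x' = 14*(-1) + 1*0 = -14
y' = 14*0 - 1*(-1) = 1

(-14, 1)


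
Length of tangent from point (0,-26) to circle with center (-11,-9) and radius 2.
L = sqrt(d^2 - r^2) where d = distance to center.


d = sqrt((0+ 11)^2 + (-26+ 9)^2) = sqrt(121+289) = 20.2485
L = sqrt(410.0000 - 4) = sqrt(406.0000) = 20.1494

20.1494


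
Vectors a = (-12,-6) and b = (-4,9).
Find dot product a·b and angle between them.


a·b = -12*(-4) - 6*9 = 48 - 54 = -6
|a| = sqrt(144+36) = 13.4164
|b| = sqrt(16+81) = 9.8489
cos(theta) = -6/(sqrt(180)*sqrt(97)) = -6/sqrt(17460) = -0.045408
theta = arccos(-6/sqrt(17460)) = 92.6026 degrees

a·b = -6, theta = 92.6026 deg


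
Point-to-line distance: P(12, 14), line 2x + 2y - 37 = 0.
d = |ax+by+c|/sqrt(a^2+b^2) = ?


|2*12 + 2*14 - 37| = |15| = 15
sqrt(4 + 4) = sqrt(8) = 2.8284
d = 15/sqrt(8) = 5.3033

5.3033


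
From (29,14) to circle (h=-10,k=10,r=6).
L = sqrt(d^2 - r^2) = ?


d = sqrt((29+ 10)^2 + (14-10)^2) = sqrt(1521+16) = 39.2046
L = sqrt(1537.0000 - 36) = sqrt(1501.0000) = 38.7427

38.7427


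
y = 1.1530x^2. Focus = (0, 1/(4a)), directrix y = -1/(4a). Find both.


a = 1.1530
1/(4a) = 0.2168
Focus = (0, 0.2168)
Directrix: y = -0.2168

Focus = (0, 0.2168), Directrix: y = -0.2168


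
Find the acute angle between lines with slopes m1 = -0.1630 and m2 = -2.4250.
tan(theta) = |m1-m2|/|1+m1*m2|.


m1-m2 = 2.262
1+m1*m2 = 1.395275
tan(theta) = |2.262/1.395275| = 1.621186
theta = arctan(|2.262/1.395275|) = 58.3324 degrees (acute angle)

58.3324 degrees


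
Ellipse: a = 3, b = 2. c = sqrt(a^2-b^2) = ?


c^2 = 3^2 - 2^2 = 9 - 4 = 5
c = sqrt(5) = 2.2361

c = 2.2361


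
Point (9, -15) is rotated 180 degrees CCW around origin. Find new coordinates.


cos(180) = -1, sin(180) = 0
x' = 9*(-1) + 15*0 = -9
y' = 9*0 - 15*(-1) = 15

(-9, 15)


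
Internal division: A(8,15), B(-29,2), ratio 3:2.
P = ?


Px = (3*(-29) + 2*8)/5 = -71/5 = -14.2000
Py = (3*2 + 2*15)/5 = 36/5 = 7.2000

P = (-14.2000, 7.2000)


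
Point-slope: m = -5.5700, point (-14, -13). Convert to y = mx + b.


y + 13 = -5.5700(x + 14)
y = -5.5700x - 13 + 5.5700*(-14)
y = -5.5700x - 90.9800

y = -5.5700x - 90.9800


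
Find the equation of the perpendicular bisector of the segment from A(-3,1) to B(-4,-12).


Midpoint = (-3.5, -5.5)
Slope of AB = dy/dx = -13/(-1) = 13.0000
Perp slope = -dx/dy = -1/13 = -0.0769
b = My - (perp slope)*Mx = -5.5 + (-1*(-3.5))/(-13) = -5.5 - 0.2692 = -5.7692

y = -0.0769x - 5.7692


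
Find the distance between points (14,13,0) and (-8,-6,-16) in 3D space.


dx=-22, dy=-19, dz=-16
d = sqrt(484+361+256) = sqrt(1101) = 33.1813

33.1813


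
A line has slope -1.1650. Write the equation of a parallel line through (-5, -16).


Parallel lines have equal slopes.
m2 = -1.1650
b2 = -16 + 1.1650*(-5) = -21.8250

y = -1.1650x - 21.8250


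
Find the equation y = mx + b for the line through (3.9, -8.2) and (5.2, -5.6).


m = (2.6)/(1.3) = 2.0000
b = y1 - m*x1 = -8.2 - (2.6*3.9)/(1.3) = -8.2 - 7.8000 = -16.0000

y = 2.0000x - 16.0000


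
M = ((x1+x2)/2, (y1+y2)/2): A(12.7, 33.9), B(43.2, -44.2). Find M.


Mx = (12.7 + 43.2)/2 = 55.9/2 = 27.9500
My = (33.9 - 44.2)/2 = -10.3/2 = -5.1500

(27.9500, -5.1500)


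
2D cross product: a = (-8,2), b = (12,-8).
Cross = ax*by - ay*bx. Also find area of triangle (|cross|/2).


cross = -8*(-8) - 2*12 = 64 - 24 = 40
Triangle area = |40|/2 = 40/2 = 20.0000

cross = 40, triangle area = 20.0000


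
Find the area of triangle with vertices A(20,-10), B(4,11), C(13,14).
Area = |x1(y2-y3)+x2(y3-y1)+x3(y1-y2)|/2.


20*(11-14) = -60
4*(14+ 10) = 96
13*(-10-11) = -273
sum = -237
Area = |-237|/2 = 118.5000

118.5000 sq units


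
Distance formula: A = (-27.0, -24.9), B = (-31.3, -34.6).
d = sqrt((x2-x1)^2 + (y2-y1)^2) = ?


dx = -31.3 + 27.0 = -4.3
dy = -34.6 + 24.9 = -9.7
d = sqrt(18.49 + 94.09) = sqrt(112.58) = 10.6104

10.6104


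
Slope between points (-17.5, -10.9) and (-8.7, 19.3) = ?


dy = 19.3 + 10.9 = 30.2
dx = -8.7 + 17.5 = 8.8
m = 30.2/8.8 = 3.4318

m = 3.4318


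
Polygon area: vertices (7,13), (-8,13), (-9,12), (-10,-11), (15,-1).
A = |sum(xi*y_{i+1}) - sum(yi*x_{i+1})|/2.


sum(xi*y_{i+1}) = 7*13 - 8*12 - 9*(-11) - 10*(-1) + 15*13 = 299
sum(yi*x_{i+1}) = 13*(-8) + 13*(-9) + 12*(-10) - 11*15 - 1*7 = -513
Area = |299 + 513|/2 = 812/2 = 406.0000

406.0000 sq units


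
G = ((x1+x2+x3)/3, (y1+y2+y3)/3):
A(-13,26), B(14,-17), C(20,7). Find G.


Gx = (-13+14+20)/3 = 21/3 = 7.0000
Gy = (26- 17+7)/3 = 16/3 = 5.3333

G = (7.0000, 5.3333)


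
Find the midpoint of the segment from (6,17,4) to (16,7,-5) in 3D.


Mx = (6+16)/2 = 11.0000
My = (17+7)/2 = 12.0000
Mz = (4- 5)/2 = -0.5000

M = (11.0000, 12.0000, -0.5000)


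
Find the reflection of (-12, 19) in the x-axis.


Reflection rule for x-axis: (x, -y)
(-12, 19) -> (-12, -19)

(-12, -19)


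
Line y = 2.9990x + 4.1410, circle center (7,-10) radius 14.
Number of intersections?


Substitute y = 2.9990x + 4.1410: (x-7)^2 + (2.9990x+4.1410+ 10)^2 = 196
Expand to Ax^2 + Bx + C = 0, where b-k = 14.141
A = 1+m^2 = 9.994001
B = 2(m(b-k) - h) = 2(2.9990*14.141 - 7) = 70.817718
C = h^2 + (b-k)^2 - r^2 = 49 + 199.967881 - 196 = 52.967881
disc = B^2-4AC = 5015.1492 - 2117.4442 = 2897.7050
disc > 0

2 intersection points


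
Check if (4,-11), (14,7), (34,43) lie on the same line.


4*(7-43) + 14*(43+ 11) + 34*(-11-7)
= -144 + 756 - 612 = 0

Yes, collinear (determinant = 0)


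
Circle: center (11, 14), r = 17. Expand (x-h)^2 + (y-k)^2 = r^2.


(x-11)^2 + (y-14)^2 = 17^2
D = -2h = -22, E = -2k = -28
F = h^2+k^2-r^2 = 121+196-289 = 28

x^2 + y^2 - 22x - 28y + 28 = 0


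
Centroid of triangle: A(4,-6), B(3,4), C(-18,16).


Gx = (4+3- 18)/3 = -11/3 = -3.6667
Gy = (-6+4+16)/3 = 14/3 = 4.6667

G = (-3.6667, 4.6667)


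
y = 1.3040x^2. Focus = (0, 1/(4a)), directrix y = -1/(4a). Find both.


a = 1.3040
1/(4a) = 0.1917
Focus = (0, 0.1917)
Directrix: y = -0.1917

Focus = (0, 0.1917), Directrix: y = -0.1917


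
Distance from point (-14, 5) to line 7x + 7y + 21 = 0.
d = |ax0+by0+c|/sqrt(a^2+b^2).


|7*(-14) + 7*5 + 21| = |-42| = 42
sqrt(49 + 49) = sqrt(98) = 9.8995
d = 42/sqrt(98) = 4.2426

4.2426


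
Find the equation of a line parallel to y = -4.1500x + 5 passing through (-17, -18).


Parallel lines have equal slopes.
m2 = -4.1500
b2 = -18 + 4.1500*(-17) = -88.5500

y = -4.1500x - 88.5500


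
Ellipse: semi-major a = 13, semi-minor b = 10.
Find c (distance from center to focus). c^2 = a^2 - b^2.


c^2 = 13^2 - 10^2 = 169 - 100 = 69
c = sqrt(69) = 8.3066

c = 8.3066


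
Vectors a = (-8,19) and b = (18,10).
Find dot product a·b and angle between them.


a·b = -8*18 + 19*10 = -144 + 190 = 46
|a| = sqrt(64+361) = 20.6155
|b| = sqrt(324+100) = 20.5913
cos(theta) = 46/(sqrt(425)*sqrt(424)) = 46/sqrt(180200) = 0.108363
theta = arccos(46/sqrt(180200)) = 83.7791 degrees

a·b = 46, theta = 83.7791 deg
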